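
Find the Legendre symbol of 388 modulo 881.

Factor out 2: 388 = 2^2·97. Since 881 ≡ 1 (mod 8), (2/881) = +1, and (2/881)^2 = +1. Now have (97/881).
97 ≡ 1 (mod 4), so quadratic reciprocity gives (97/881) = (881/97). Reduce: 881 ≡ 8 (mod 97). Now have (8/97).
Factor out 2: 8 = 2^3. Since 97 ≡ 1 (mod 8), (2/97) = +1, and (2/97)^3 = +1. Now have (1/97).
(1/97) = 1. Collecting the sign factors: 1.

1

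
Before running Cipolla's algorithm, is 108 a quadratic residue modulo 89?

no

Reduce the numerator: 108 ≡ 19 (mod 89), so (108|89) = (19|89).
89 ≡ 1 (mod 4), so quadratic reciprocity gives (19|89) = (89|19). Reduce: 89 ≡ 13 (mod 19). Now have (13|19).
13 ≡ 1 (mod 4), so quadratic reciprocity gives (13|19) = (19|13). Reduce: 19 ≡ 6 (mod 13). Now have (6|13).
Factor out 2: 6 = 2·3. Since 13 ≡ 5 (mod 8), (2|13) = -1. Now have -(3|13).
13 ≡ 1 (mod 4), so quadratic reciprocity gives (3|13) = (13|3). Reduce: 13 ≡ 1 (mod 3). Now have -(1|3).
(1|3) = 1. Collecting the sign factors: -1.
(108|89) = -1, and 89 is prime, so 108 is not a quadratic residue mod 89.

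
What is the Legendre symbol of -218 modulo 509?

-1

Reduce the numerator: -218 ≡ 291 (mod 509), so (-218|509) = (291|509).
509 ≡ 1 (mod 4), so quadratic reciprocity gives (291|509) = (509|291). Reduce: 509 ≡ 218 (mod 291). Now have (218|291).
Factor out 2: 218 = 2·109. Since 291 ≡ 3 (mod 8), (2|291) = -1. Now have -(109|291).
109 ≡ 1 (mod 4), so quadratic reciprocity gives (109|291) = (291|109). Reduce: 291 ≡ 73 (mod 109). Now have -(73|109).
73 ≡ 1 (mod 4), so quadratic reciprocity gives (73|109) = (109|73). Reduce: 109 ≡ 36 (mod 73). Now have -(36|73).
Factor out 2: 36 = 2^2·9. Since 73 ≡ 1 (mod 8), (2|73) = +1, and (2|73)^2 = +1. Now have -(9|73).
9 ≡ 1 (mod 4), so quadratic reciprocity gives (9|73) = (73|9). Reduce: 73 ≡ 1 (mod 9). Now have -(1|9).
(1|9) = 1. Collecting the sign factors: -1.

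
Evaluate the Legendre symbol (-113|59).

(-113|59)
  = (5|59)    [-113 ≡ 5 mod 59]
  = (59|5)    [QR: 5 ≡ 1 mod 4, sign kept]
  = (4|5)    [59 ≡ 4 mod 5]
  = (1|5)    [5 ≡ 5 mod 8 ⇒ (2|5)^2 = +1]
  = 1    [(1|5) = 1]

1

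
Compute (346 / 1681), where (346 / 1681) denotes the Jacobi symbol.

Factor out 2: 346 = 2·173. Since 1681 ≡ 1 (mod 8), (2 / 1681) = +1. Now have (173 / 1681).
173 ≡ 1 (mod 4), so quadratic reciprocity gives (173 / 1681) = (1681 / 173). Reduce: 1681 ≡ 124 (mod 173). Now have (124 / 173).
Factor out 2: 124 = 2^2·31. Since 173 ≡ 5 (mod 8), (2 / 173) = -1, and (2 / 173)^2 = +1. Now have (31 / 173).
173 ≡ 1 (mod 4), so quadratic reciprocity gives (31 / 173) = (173 / 31). Reduce: 173 ≡ 18 (mod 31). Now have (18 / 31).
Factor out 2: 18 = 2·9. Since 31 ≡ 7 (mod 8), (2 / 31) = +1. Now have (9 / 31).
9 ≡ 1 (mod 4), so quadratic reciprocity gives (9 / 31) = (31 / 9). Reduce: 31 ≡ 4 (mod 9). Now have (4 / 9).
Factor out 2: 4 = 2^2. Since 9 ≡ 1 (mod 8), (2 / 9) = +1, and (2 / 9)^2 = +1. Now have (1 / 9).
(1 / 9) = 1. Collecting the sign factors: 1.

1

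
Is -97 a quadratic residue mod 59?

yes

(-97|59)
  = (21|59)    [-97 ≡ 21 mod 59]
  = (59|21)    [QR: 21 ≡ 1 mod 4, sign kept]
  = (17|21)    [59 ≡ 17 mod 21]
  = (21|17)    [QR: 17 ≡ 1 mod 4, sign kept]
  = (4|17)    [21 ≡ 4 mod 17]
  = (1|17)    [17 ≡ 1 mod 8 ⇒ (2|17)^2 = +1]
  = 1    [(1|17) = 1]
(-97|59) = 1, and 59 is prime, so -97 is a quadratic residue mod 59.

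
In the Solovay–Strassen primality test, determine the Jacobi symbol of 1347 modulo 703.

-1

Reduce the numerator: 1347 ≡ 644 (mod 703), so (1347/703) = (644/703).
Factor out 2: 644 = 2^2·161. Since 703 ≡ 7 (mod 8), (2/703) = +1, and (2/703)^2 = +1. Now have (161/703).
161 ≡ 1 (mod 4), so quadratic reciprocity gives (161/703) = (703/161). Reduce: 703 ≡ 59 (mod 161). Now have (59/161).
161 ≡ 1 (mod 4), so quadratic reciprocity gives (59/161) = (161/59). Reduce: 161 ≡ 43 (mod 59). Now have (43/59).
Both 43 ≡ 3 and 59 ≡ 3 (mod 4), so reciprocity gives (43/59) = -(59/43). Reduce: 59 ≡ 16 (mod 43). Now have -(16/43).
Factor out 2: 16 = 2^4. Since 43 ≡ 3 (mod 8), (2/43) = -1, and (2/43)^4 = +1. Now have -(1/43).
(1/43) = 1. Collecting the sign factors: -1.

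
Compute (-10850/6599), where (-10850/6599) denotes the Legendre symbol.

-1

(-10850/6599)
  = -(10850/6599)    [6599 ≡ 3 mod 4 ⇒ (-1/6599) = -1]
  = -(4251/6599)    [10850 ≡ 4251 mod 6599]
  = (6599/4251)    [QR: both ≡ 3 mod 4, sign flips]
  = (2348/4251)    [6599 ≡ 2348 mod 4251]
  = (587/4251)    [4251 ≡ 3 mod 8 ⇒ (2/4251)^2 = +1]
  = -(4251/587)    [QR: both ≡ 3 mod 4, sign flips]
  = -(142/587)    [4251 ≡ 142 mod 587]
  = (71/587)    [587 ≡ 3 mod 8 ⇒ (2/587) = -1]
  = -(587/71)    [QR: both ≡ 3 mod 4, sign flips]
  = -(19/71)    [587 ≡ 19 mod 71]
  = (71/19)    [QR: both ≡ 3 mod 4, sign flips]
  = (14/19)    [71 ≡ 14 mod 19]
  = -(7/19)    [19 ≡ 3 mod 8 ⇒ (2/19) = -1]
  = (19/7)    [QR: both ≡ 3 mod 4, sign flips]
  = (5/7)    [19 ≡ 5 mod 7]
  = (7/5)    [QR: 5 ≡ 1 mod 4, sign kept]
  = (2/5)    [7 ≡ 2 mod 5]
  = -(1/5)    [5 ≡ 5 mod 8 ⇒ (2/5) = -1]
  = -1    [(1/5) = 1]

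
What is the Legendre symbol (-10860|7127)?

-1

Reduce the numerator: -10860 ≡ 3394 (mod 7127), so (-10860|7127) = (3394|7127).
Factor out 2: 3394 = 2·1697. Since 7127 ≡ 7 (mod 8), (2|7127) = +1. Now have (1697|7127).
1697 ≡ 1 (mod 4), so quadratic reciprocity gives (1697|7127) = (7127|1697). Reduce: 7127 ≡ 339 (mod 1697). Now have (339|1697).
1697 ≡ 1 (mod 4), so quadratic reciprocity gives (339|1697) = (1697|339). Reduce: 1697 ≡ 2 (mod 339). Now have (2|339).
Factor out 2: 2 = 2. Since 339 ≡ 3 (mod 8), (2|339) = -1. Now have -(1|339).
(1|339) = 1. Collecting the sign factors: -1.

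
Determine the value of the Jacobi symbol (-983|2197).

-1

Reduce the numerator: -983 ≡ 1214 (mod 2197), so (-983|2197) = (1214|2197).
Factor out 2: 1214 = 2·607. Since 2197 ≡ 5 (mod 8), (2|2197) = -1. Now have -(607|2197).
2197 ≡ 1 (mod 4), so quadratic reciprocity gives (607|2197) = (2197|607). Reduce: 2197 ≡ 376 (mod 607). Now have -(376|607).
Factor out 2: 376 = 2^3·47. Since 607 ≡ 7 (mod 8), (2|607) = +1, and (2|607)^3 = +1. Now have -(47|607).
Both 47 ≡ 3 and 607 ≡ 3 (mod 4), so reciprocity gives (47|607) = -(607|47). Reduce: 607 ≡ 43 (mod 47). Now have (43|47).
Both 43 ≡ 3 and 47 ≡ 3 (mod 4), so reciprocity gives (43|47) = -(47|43). Reduce: 47 ≡ 4 (mod 43). Now have -(4|43).
Factor out 2: 4 = 2^2. Since 43 ≡ 3 (mod 8), (2|43) = -1, and (2|43)^2 = +1. Now have -(1|43).
(1|43) = 1. Collecting the sign factors: -1.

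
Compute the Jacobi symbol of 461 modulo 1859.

-1

(461/1859)
  = (1859/461)    [QR: 461 ≡ 1 mod 4, sign kept]
  = (15/461)    [1859 ≡ 15 mod 461]
  = (461/15)    [QR: 461 ≡ 1 mod 4, sign kept]
  = (11/15)    [461 ≡ 11 mod 15]
  = -(15/11)    [QR: both ≡ 3 mod 4, sign flips]
  = -(4/11)    [15 ≡ 4 mod 11]
  = -(1/11)    [11 ≡ 3 mod 8 ⇒ (2/11)^2 = +1]
  = -1    [(1/11) = 1]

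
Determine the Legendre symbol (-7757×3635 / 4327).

By multiplicativity, (-7757·3635 / 4327) = (-7757 / 4327)·(3635 / 4327).
First factor (-7757 / 4327):
(-7757 / 4327)
  = (897 / 4327)    [-7757 ≡ 897 mod 4327]
  = (4327 / 897)    [QR: 897 ≡ 1 mod 4, sign kept]
  = (739 / 897)    [4327 ≡ 739 mod 897]
  = (897 / 739)    [QR: 897 ≡ 1 mod 4, sign kept]
  = (158 / 739)    [897 ≡ 158 mod 739]
  = -(79 / 739)    [739 ≡ 3 mod 8 ⇒ (2 / 739) = -1]
  = (739 / 79)    [QR: both ≡ 3 mod 4, sign flips]
  = (28 / 79)    [739 ≡ 28 mod 79]
  = (7 / 79)    [79 ≡ 7 mod 8 ⇒ (2 / 79)^2 = +1]
  = -(79 / 7)    [QR: both ≡ 3 mod 4, sign flips]
  = -(2 / 7)    [79 ≡ 2 mod 7]
  = -(1 / 7)    [7 ≡ 7 mod 8 ⇒ (2 / 7) = +1]
  = -1    [(1 / 7) = 1]
Second factor (3635 / 4327):
(3635 / 4327)
  = -(4327 / 3635)    [QR: both ≡ 3 mod 4, sign flips]
  = -(692 / 3635)    [4327 ≡ 692 mod 3635]
  = -(173 / 3635)    [3635 ≡ 3 mod 8 ⇒ (2 / 3635)^2 = +1]
  = -(3635 / 173)    [QR: 173 ≡ 1 mod 4, sign kept]
  = -(2 / 173)    [3635 ≡ 2 mod 173]
  = (1 / 173)    [173 ≡ 5 mod 8 ⇒ (2 / 173) = -1]
  = 1    [(1 / 173) = 1]
Product: (-1)·(1) = -1.

-1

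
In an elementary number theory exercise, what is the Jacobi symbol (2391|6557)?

-1

(2391|6557)
  = (6557|2391)    [QR: 6557 ≡ 1 mod 4, sign kept]
  = (1775|2391)    [6557 ≡ 1775 mod 2391]
  = -(2391|1775)    [QR: both ≡ 3 mod 4, sign flips]
  = -(616|1775)    [2391 ≡ 616 mod 1775]
  = -(77|1775)    [1775 ≡ 7 mod 8 ⇒ (2|1775)^3 = +1]
  = -(1775|77)    [QR: 77 ≡ 1 mod 4, sign kept]
  = -(4|77)    [1775 ≡ 4 mod 77]
  = -(1|77)    [77 ≡ 5 mod 8 ⇒ (2|77)^2 = +1]
  = -1    [(1|77) = 1]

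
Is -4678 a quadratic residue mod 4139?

(-4678/4139)
  = (3600/4139)    [-4678 ≡ 3600 mod 4139]
  = (225/4139)    [4139 ≡ 3 mod 8 ⇒ (2/4139)^4 = +1]
  = (4139/225)    [QR: 225 ≡ 1 mod 4, sign kept]
  = (89/225)    [4139 ≡ 89 mod 225]
  = (225/89)    [QR: 89 ≡ 1 mod 4, sign kept]
  = (47/89)    [225 ≡ 47 mod 89]
  = (89/47)    [QR: 89 ≡ 1 mod 4, sign kept]
  = (42/47)    [89 ≡ 42 mod 47]
  = (21/47)    [47 ≡ 7 mod 8 ⇒ (2/47) = +1]
  = (47/21)    [QR: 21 ≡ 1 mod 4, sign kept]
  = (5/21)    [47 ≡ 5 mod 21]
  = (21/5)    [QR: 5 ≡ 1 mod 4, sign kept]
  = (1/5)    [21 ≡ 1 mod 5]
  = 1    [(1/5) = 1]
The Legendre symbol is 1, so x^2 ≡ -4678 (mod 4139) has solution.

yes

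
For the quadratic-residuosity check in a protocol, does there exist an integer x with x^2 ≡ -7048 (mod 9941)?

(-7048/9941)
  = (2893/9941)    [-7048 ≡ 2893 mod 9941]
  = (9941/2893)    [QR: 2893 ≡ 1 mod 4, sign kept]
  = (1262/2893)    [9941 ≡ 1262 mod 2893]
  = -(631/2893)    [2893 ≡ 5 mod 8 ⇒ (2/2893) = -1]
  = -(2893/631)    [QR: 2893 ≡ 1 mod 4, sign kept]
  = -(369/631)    [2893 ≡ 369 mod 631]
  = -(631/369)    [QR: 369 ≡ 1 mod 4, sign kept]
  = -(262/369)    [631 ≡ 262 mod 369]
  = -(131/369)    [369 ≡ 1 mod 8 ⇒ (2/369) = +1]
  = -(369/131)    [QR: 369 ≡ 1 mod 4, sign kept]
  = -(107/131)    [369 ≡ 107 mod 131]
  = (131/107)    [QR: both ≡ 3 mod 4, sign flips]
  = (24/107)    [131 ≡ 24 mod 107]
  = -(3/107)    [107 ≡ 3 mod 8 ⇒ (2/107)^3 = -1]
  = (107/3)    [QR: both ≡ 3 mod 4, sign flips]
  = (2/3)    [107 ≡ 2 mod 3]
  = -(1/3)    [3 ≡ 3 mod 8 ⇒ (2/3) = -1]
  = -1    [(1/3) = 1]
The Legendre symbol is -1, so x^2 ≡ -7048 (mod 9941) has no solution.

no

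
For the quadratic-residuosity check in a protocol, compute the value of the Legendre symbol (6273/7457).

6273 ≡ 1 (mod 4), so quadratic reciprocity gives (6273/7457) = (7457/6273). Reduce: 7457 ≡ 1184 (mod 6273). Now have (1184/6273).
Factor out 2: 1184 = 2^5·37. Since 6273 ≡ 1 (mod 8), (2/6273) = +1, and (2/6273)^5 = +1. Now have (37/6273).
37 ≡ 1 (mod 4), so quadratic reciprocity gives (37/6273) = (6273/37). Reduce: 6273 ≡ 20 (mod 37). Now have (20/37).
Factor out 2: 20 = 2^2·5. Since 37 ≡ 5 (mod 8), (2/37) = -1, and (2/37)^2 = +1. Now have (5/37).
5 ≡ 1 (mod 4), so quadratic reciprocity gives (5/37) = (37/5). Reduce: 37 ≡ 2 (mod 5). Now have (2/5).
Factor out 2: 2 = 2. Since 5 ≡ 5 (mod 8), (2/5) = -1. Now have -(1/5).
(1/5) = 1. Collecting the sign factors: -1.

-1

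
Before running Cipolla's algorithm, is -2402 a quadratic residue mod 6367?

Reduce the numerator: -2402 ≡ 3965 (mod 6367), so (-2402|6367) = (3965|6367).
3965 ≡ 1 (mod 4), so quadratic reciprocity gives (3965|6367) = (6367|3965). Reduce: 6367 ≡ 2402 (mod 3965). Now have (2402|3965).
Factor out 2: 2402 = 2·1201. Since 3965 ≡ 5 (mod 8), (2|3965) = -1. Now have -(1201|3965).
1201 ≡ 1 (mod 4), so quadratic reciprocity gives (1201|3965) = (3965|1201). Reduce: 3965 ≡ 362 (mod 1201). Now have -(362|1201).
Factor out 2: 362 = 2·181. Since 1201 ≡ 1 (mod 8), (2|1201) = +1. Now have -(181|1201).
181 ≡ 1 (mod 4), so quadratic reciprocity gives (181|1201) = (1201|181). Reduce: 1201 ≡ 115 (mod 181). Now have -(115|181).
181 ≡ 1 (mod 4), so quadratic reciprocity gives (115|181) = (181|115). Reduce: 181 ≡ 66 (mod 115). Now have -(66|115).
Factor out 2: 66 = 2·33. Since 115 ≡ 3 (mod 8), (2|115) = -1. Now have (33|115).
33 ≡ 1 (mod 4), so quadratic reciprocity gives (33|115) = (115|33). Reduce: 115 ≡ 16 (mod 33). Now have (16|33).
Factor out 2: 16 = 2^4. Since 33 ≡ 1 (mod 8), (2|33) = +1, and (2|33)^4 = +1. Now have (1|33).
(1|33) = 1. Collecting the sign factors: 1.
The Legendre symbol is 1, so x^2 ≡ -2402 (mod 6367) has solution.

yes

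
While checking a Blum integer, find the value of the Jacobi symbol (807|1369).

1369 ≡ 1 (mod 4), so quadratic reciprocity gives (807|1369) = (1369|807). Reduce: 1369 ≡ 562 (mod 807). Now have (562|807).
Factor out 2: 562 = 2·281. Since 807 ≡ 7 (mod 8), (2|807) = +1. Now have (281|807).
281 ≡ 1 (mod 4), so quadratic reciprocity gives (281|807) = (807|281). Reduce: 807 ≡ 245 (mod 281). Now have (245|281).
245 ≡ 1 (mod 4), so quadratic reciprocity gives (245|281) = (281|245). Reduce: 281 ≡ 36 (mod 245). Now have (36|245).
Factor out 2: 36 = 2^2·9. Since 245 ≡ 5 (mod 8), (2|245) = -1, and (2|245)^2 = +1. Now have (9|245).
9 ≡ 1 (mod 4), so quadratic reciprocity gives (9|245) = (245|9). Reduce: 245 ≡ 2 (mod 9). Now have (2|9).
Factor out 2: 2 = 2. Since 9 ≡ 1 (mod 8), (2|9) = +1. Now have (1|9).
(1|9) = 1. Collecting the sign factors: 1.

1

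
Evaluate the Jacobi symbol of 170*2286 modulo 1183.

By multiplicativity, (170·2286/1183) = (170/1183)·(2286/1183).
First factor (170/1183):
Factor out 2: 170 = 2·85. Since 1183 ≡ 7 (mod 8), (2/1183) = +1. Now have (85/1183).
85 ≡ 1 (mod 4), so quadratic reciprocity gives (85/1183) = (1183/85). Reduce: 1183 ≡ 78 (mod 85). Now have (78/85).
Factor out 2: 78 = 2·39. Since 85 ≡ 5 (mod 8), (2/85) = -1. Now have -(39/85).
85 ≡ 1 (mod 4), so quadratic reciprocity gives (39/85) = (85/39). Reduce: 85 ≡ 7 (mod 39). Now have -(7/39).
Both 7 ≡ 3 and 39 ≡ 3 (mod 4), so reciprocity gives (7/39) = -(39/7). Reduce: 39 ≡ 4 (mod 7). Now have (4/7).
Factor out 2: 4 = 2^2. Since 7 ≡ 7 (mod 8), (2/7) = +1, and (2/7)^2 = +1. Now have (1/7).
(1/7) = 1. Collecting the sign factors: 1.
Second factor (2286/1183):
Reduce the numerator: 2286 ≡ 1103 (mod 1183), so (2286/1183) = (1103/1183).
Both 1103 ≡ 3 and 1183 ≡ 3 (mod 4), so reciprocity gives (1103/1183) = -(1183/1103). Reduce: 1183 ≡ 80 (mod 1103). Now have -(80/1103).
Factor out 2: 80 = 2^4·5. Since 1103 ≡ 7 (mod 8), (2/1103) = +1, and (2/1103)^4 = +1. Now have -(5/1103).
5 ≡ 1 (mod 4), so quadratic reciprocity gives (5/1103) = (1103/5). Reduce: 1103 ≡ 3 (mod 5). Now have -(3/5).
5 ≡ 1 (mod 4), so quadratic reciprocity gives (3/5) = (5/3). Reduce: 5 ≡ 2 (mod 3). Now have -(2/3).
Factor out 2: 2 = 2. Since 3 ≡ 3 (mod 8), (2/3) = -1. Now have (1/3).
(1/3) = 1. Collecting the sign factors: 1.
Product: (1)·(1) = 1.

1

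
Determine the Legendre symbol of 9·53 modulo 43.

By multiplicativity, (9·53|43) = (9|43)·(53|43).
First factor (9|43):
(9|43)
  = (43|9)    [QR: 9 ≡ 1 mod 4, sign kept]
  = (7|9)    [43 ≡ 7 mod 9]
  = (9|7)    [QR: 9 ≡ 1 mod 4, sign kept]
  = (2|7)    [9 ≡ 2 mod 7]
  = (1|7)    [7 ≡ 7 mod 8 ⇒ (2|7) = +1]
  = 1    [(1|7) = 1]
Second factor (53|43):
(53|43)
  = (10|43)    [53 ≡ 10 mod 43]
  = -(5|43)    [43 ≡ 3 mod 8 ⇒ (2|43) = -1]
  = -(43|5)    [QR: 5 ≡ 1 mod 4, sign kept]
  = -(3|5)    [43 ≡ 3 mod 5]
  = -(5|3)    [QR: 5 ≡ 1 mod 4, sign kept]
  = -(2|3)    [5 ≡ 2 mod 3]
  = (1|3)    [3 ≡ 3 mod 8 ⇒ (2|3) = -1]
  = 1    [(1|3) = 1]
Product: (1)·(1) = 1.

1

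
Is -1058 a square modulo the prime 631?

no

(-1058/631)
  = (204/631)    [-1058 ≡ 204 mod 631]
  = (51/631)    [631 ≡ 7 mod 8 ⇒ (2/631)^2 = +1]
  = -(631/51)    [QR: both ≡ 3 mod 4, sign flips]
  = -(19/51)    [631 ≡ 19 mod 51]
  = (51/19)    [QR: both ≡ 3 mod 4, sign flips]
  = (13/19)    [51 ≡ 13 mod 19]
  = (19/13)    [QR: 13 ≡ 1 mod 4, sign kept]
  = (6/13)    [19 ≡ 6 mod 13]
  = -(3/13)    [13 ≡ 5 mod 8 ⇒ (2/13) = -1]
  = -(13/3)    [QR: 13 ≡ 1 mod 4, sign kept]
  = -(1/3)    [13 ≡ 1 mod 3]
  = -1    [(1/3) = 1]
The Legendre symbol is -1, so x^2 ≡ -1058 (mod 631) has no solution.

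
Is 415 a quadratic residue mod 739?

Both 415 ≡ 3 and 739 ≡ 3 (mod 4), so reciprocity gives (415/739) = -(739/415). Reduce: 739 ≡ 324 (mod 415). Now have -(324/415).
Factor out 2: 324 = 2^2·81. Since 415 ≡ 7 (mod 8), (2/415) = +1, and (2/415)^2 = +1. Now have -(81/415).
81 ≡ 1 (mod 4), so quadratic reciprocity gives (81/415) = (415/81). Reduce: 415 ≡ 10 (mod 81). Now have -(10/81).
Factor out 2: 10 = 2·5. Since 81 ≡ 1 (mod 8), (2/81) = +1. Now have -(5/81).
5 ≡ 1 (mod 4), so quadratic reciprocity gives (5/81) = (81/5). Reduce: 81 ≡ 1 (mod 5). Now have -(1/5).
(1/5) = 1. Collecting the sign factors: -1.
(415/739) = -1, and 739 is prime, so 415 is not a quadratic residue mod 739.

no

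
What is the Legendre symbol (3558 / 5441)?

(3558 / 5441)
  = (1779 / 5441)    [5441 ≡ 1 mod 8 ⇒ (2 / 5441) = +1]
  = (5441 / 1779)    [QR: 5441 ≡ 1 mod 4, sign kept]
  = (104 / 1779)    [5441 ≡ 104 mod 1779]
  = -(13 / 1779)    [1779 ≡ 3 mod 8 ⇒ (2 / 1779)^3 = -1]
  = -(1779 / 13)    [QR: 13 ≡ 1 mod 4, sign kept]
  = -(11 / 13)    [1779 ≡ 11 mod 13]
  = -(13 / 11)    [QR: 13 ≡ 1 mod 4, sign kept]
  = -(2 / 11)    [13 ≡ 2 mod 11]
  = (1 / 11)    [11 ≡ 3 mod 8 ⇒ (2 / 11) = -1]
  = 1    [(1 / 11) = 1]

1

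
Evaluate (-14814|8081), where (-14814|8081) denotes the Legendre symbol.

1

Pull out -1: (-14814|8081) = (-1|8081)·(14814|8081). Since 8081 ≡ 1 (mod 4), (-1|8081) = +1. Now have (14814|8081).
Reduce the numerator: 14814 ≡ 6733 (mod 8081), so (14814|8081) = (6733|8081).
6733 ≡ 1 (mod 4), so quadratic reciprocity gives (6733|8081) = (8081|6733). Reduce: 8081 ≡ 1348 (mod 6733). Now have (1348|6733).
Factor out 2: 1348 = 2^2·337. Since 6733 ≡ 5 (mod 8), (2|6733) = -1, and (2|6733)^2 = +1. Now have (337|6733).
337 ≡ 1 (mod 4), so quadratic reciprocity gives (337|6733) = (6733|337). Reduce: 6733 ≡ 330 (mod 337). Now have (330|337).
Factor out 2: 330 = 2·165. Since 337 ≡ 1 (mod 8), (2|337) = +1. Now have (165|337).
165 ≡ 1 (mod 4), so quadratic reciprocity gives (165|337) = (337|165). Reduce: 337 ≡ 7 (mod 165). Now have (7|165).
165 ≡ 1 (mod 4), so quadratic reciprocity gives (7|165) = (165|7). Reduce: 165 ≡ 4 (mod 7). Now have (4|7).
Factor out 2: 4 = 2^2. Since 7 ≡ 7 (mod 8), (2|7) = +1, and (2|7)^2 = +1. Now have (1|7).
(1|7) = 1. Collecting the sign factors: 1.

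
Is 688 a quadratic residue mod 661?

(688/661)
  = (27/661)    [688 ≡ 27 mod 661]
  = (661/27)    [QR: 661 ≡ 1 mod 4, sign kept]
  = (13/27)    [661 ≡ 13 mod 27]
  = (27/13)    [QR: 13 ≡ 1 mod 4, sign kept]
  = (1/13)    [27 ≡ 1 mod 13]
  = 1    [(1/13) = 1]
The Legendre symbol is 1, so x^2 ≡ 688 (mod 661) has solution.

yes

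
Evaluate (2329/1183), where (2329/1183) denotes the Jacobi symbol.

-1

Reduce the numerator: 2329 ≡ 1146 (mod 1183), so (2329/1183) = (1146/1183).
Factor out 2: 1146 = 2·573. Since 1183 ≡ 7 (mod 8), (2/1183) = +1. Now have (573/1183).
573 ≡ 1 (mod 4), so quadratic reciprocity gives (573/1183) = (1183/573). Reduce: 1183 ≡ 37 (mod 573). Now have (37/573).
37 ≡ 1 (mod 4), so quadratic reciprocity gives (37/573) = (573/37). Reduce: 573 ≡ 18 (mod 37). Now have (18/37).
Factor out 2: 18 = 2·9. Since 37 ≡ 5 (mod 8), (2/37) = -1. Now have -(9/37).
9 ≡ 1 (mod 4), so quadratic reciprocity gives (9/37) = (37/9). Reduce: 37 ≡ 1 (mod 9). Now have -(1/9).
(1/9) = 1. Collecting the sign factors: -1.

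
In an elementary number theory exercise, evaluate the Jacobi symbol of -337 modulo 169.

(-337/169)
  = (337/169)    [169 ≡ 1 mod 4 ⇒ (-1/169) = +1]
  = (168/169)    [337 ≡ 168 mod 169]
  = (21/169)    [169 ≡ 1 mod 8 ⇒ (2/169)^3 = +1]
  = (169/21)    [QR: 21 ≡ 1 mod 4, sign kept]
  = (1/21)    [169 ≡ 1 mod 21]
  = 1    [(1/21) = 1]

1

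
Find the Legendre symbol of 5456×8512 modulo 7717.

By multiplicativity, (5456·8512/7717) = (5456/7717)·(8512/7717).
First factor (5456/7717):
Factor out 2: 5456 = 2^4·341. Since 7717 ≡ 5 (mod 8), (2/7717) = -1, and (2/7717)^4 = +1. Now have (341/7717).
341 ≡ 1 (mod 4), so quadratic reciprocity gives (341/7717) = (7717/341). Reduce: 7717 ≡ 215 (mod 341). Now have (215/341).
341 ≡ 1 (mod 4), so quadratic reciprocity gives (215/341) = (341/215). Reduce: 341 ≡ 126 (mod 215). Now have (126/215).
Factor out 2: 126 = 2·63. Since 215 ≡ 7 (mod 8), (2/215) = +1. Now have (63/215).
Both 63 ≡ 3 and 215 ≡ 3 (mod 4), so reciprocity gives (63/215) = -(215/63). Reduce: 215 ≡ 26 (mod 63). Now have -(26/63).
Factor out 2: 26 = 2·13. Since 63 ≡ 7 (mod 8), (2/63) = +1. Now have -(13/63).
13 ≡ 1 (mod 4), so quadratic reciprocity gives (13/63) = (63/13). Reduce: 63 ≡ 11 (mod 13). Now have -(11/13).
13 ≡ 1 (mod 4), so quadratic reciprocity gives (11/13) = (13/11). Reduce: 13 ≡ 2 (mod 11). Now have -(2/11).
Factor out 2: 2 = 2. Since 11 ≡ 3 (mod 8), (2/11) = -1. Now have (1/11).
(1/11) = 1. Collecting the sign factors: 1.
Second factor (8512/7717):
Reduce the numerator: 8512 ≡ 795 (mod 7717), so (8512/7717) = (795/7717).
7717 ≡ 1 (mod 4), so quadratic reciprocity gives (795/7717) = (7717/795). Reduce: 7717 ≡ 562 (mod 795). Now have (562/795).
Factor out 2: 562 = 2·281. Since 795 ≡ 3 (mod 8), (2/795) = -1. Now have -(281/795).
281 ≡ 1 (mod 4), so quadratic reciprocity gives (281/795) = (795/281). Reduce: 795 ≡ 233 (mod 281). Now have -(233/281).
233 ≡ 1 (mod 4), so quadratic reciprocity gives (233/281) = (281/233). Reduce: 281 ≡ 48 (mod 233). Now have -(48/233).
Factor out 2: 48 = 2^4·3. Since 233 ≡ 1 (mod 8), (2/233) = +1, and (2/233)^4 = +1. Now have -(3/233).
233 ≡ 1 (mod 4), so quadratic reciprocity gives (3/233) = (233/3). Reduce: 233 ≡ 2 (mod 3). Now have -(2/3).
Factor out 2: 2 = 2. Since 3 ≡ 3 (mod 8), (2/3) = -1. Now have (1/3).
(1/3) = 1. Collecting the sign factors: 1.
Product: (1)·(1) = 1.

1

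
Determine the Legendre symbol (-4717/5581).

Pull out -1: (-4717/5581) = (-1/5581)·(4717/5581). Since 5581 ≡ 1 (mod 4), (-1/5581) = +1. Now have (4717/5581).
4717 ≡ 1 (mod 4), so quadratic reciprocity gives (4717/5581) = (5581/4717). Reduce: 5581 ≡ 864 (mod 4717). Now have (864/4717).
Factor out 2: 864 = 2^5·27. Since 4717 ≡ 5 (mod 8), (2/4717) = -1, and (2/4717)^5 = -1. Now have -(27/4717).
4717 ≡ 1 (mod 4), so quadratic reciprocity gives (27/4717) = (4717/27). Reduce: 4717 ≡ 19 (mod 27). Now have -(19/27).
Both 19 ≡ 3 and 27 ≡ 3 (mod 4), so reciprocity gives (19/27) = -(27/19). Reduce: 27 ≡ 8 (mod 19). Now have (8/19).
Factor out 2: 8 = 2^3. Since 19 ≡ 3 (mod 8), (2/19) = -1, and (2/19)^3 = -1. Now have -(1/19).
(1/19) = 1. Collecting the sign factors: -1.

-1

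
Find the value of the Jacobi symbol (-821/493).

-1

Pull out -1: (-821/493) = (-1/493)·(821/493). Since 493 ≡ 1 (mod 4), (-1/493) = +1. Now have (821/493).
Reduce the numerator: 821 ≡ 328 (mod 493), so (821/493) = (328/493).
Factor out 2: 328 = 2^3·41. Since 493 ≡ 5 (mod 8), (2/493) = -1, and (2/493)^3 = -1. Now have -(41/493).
41 ≡ 1 (mod 4), so quadratic reciprocity gives (41/493) = (493/41). Reduce: 493 ≡ 1 (mod 41). Now have -(1/41).
(1/41) = 1. Collecting the sign factors: -1.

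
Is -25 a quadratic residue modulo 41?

Reduce the numerator: -25 ≡ 16 (mod 41), so (-25/41) = (16/41).
Factor out 2: 16 = 2^4. Since 41 ≡ 1 (mod 8), (2/41) = +1, and (2/41)^4 = +1. Now have (1/41).
(1/41) = 1. Collecting the sign factors: 1.
The Legendre symbol is 1, so x^2 ≡ -25 (mod 41) has solution.

yes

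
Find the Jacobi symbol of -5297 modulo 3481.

Reduce the numerator: -5297 ≡ 1665 (mod 3481), so (-5297/3481) = (1665/3481).
1665 ≡ 1 (mod 4), so quadratic reciprocity gives (1665/3481) = (3481/1665). Reduce: 3481 ≡ 151 (mod 1665). Now have (151/1665).
1665 ≡ 1 (mod 4), so quadratic reciprocity gives (151/1665) = (1665/151). Reduce: 1665 ≡ 4 (mod 151). Now have (4/151).
Factor out 2: 4 = 2^2. Since 151 ≡ 7 (mod 8), (2/151) = +1, and (2/151)^2 = +1. Now have (1/151).
(1/151) = 1. Collecting the sign factors: 1.

1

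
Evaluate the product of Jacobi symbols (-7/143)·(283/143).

By multiplicativity, (-7·283/143) = (-7/143)·(283/143).
First factor (-7/143):
Reduce the numerator: -7 ≡ 136 (mod 143), so (-7/143) = (136/143).
Factor out 2: 136 = 2^3·17. Since 143 ≡ 7 (mod 8), (2/143) = +1, and (2/143)^3 = +1. Now have (17/143).
17 ≡ 1 (mod 4), so quadratic reciprocity gives (17/143) = (143/17). Reduce: 143 ≡ 7 (mod 17). Now have (7/17).
17 ≡ 1 (mod 4), so quadratic reciprocity gives (7/17) = (17/7). Reduce: 17 ≡ 3 (mod 7). Now have (3/7).
Both 3 ≡ 3 and 7 ≡ 3 (mod 4), so reciprocity gives (3/7) = -(7/3). Reduce: 7 ≡ 1 (mod 3). Now have -(1/3).
(1/3) = 1. Collecting the sign factors: -1.
Second factor (283/143):
Reduce the numerator: 283 ≡ 140 (mod 143), so (283/143) = (140/143).
Factor out 2: 140 = 2^2·35. Since 143 ≡ 7 (mod 8), (2/143) = +1, and (2/143)^2 = +1. Now have (35/143).
Both 35 ≡ 3 and 143 ≡ 3 (mod 4), so reciprocity gives (35/143) = -(143/35). Reduce: 143 ≡ 3 (mod 35). Now have -(3/35).
Both 3 ≡ 3 and 35 ≡ 3 (mod 4), so reciprocity gives (3/35) = -(35/3). Reduce: 35 ≡ 2 (mod 3). Now have (2/3).
Factor out 2: 2 = 2. Since 3 ≡ 3 (mod 8), (2/3) = -1. Now have -(1/3).
(1/3) = 1. Collecting the sign factors: -1.
Product: (-1)·(-1) = 1.

1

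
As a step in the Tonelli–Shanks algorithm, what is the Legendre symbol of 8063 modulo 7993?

1

(8063/7993)
  = (70/7993)    [8063 ≡ 70 mod 7993]
  = (35/7993)    [7993 ≡ 1 mod 8 ⇒ (2/7993) = +1]
  = (7993/35)    [QR: 7993 ≡ 1 mod 4, sign kept]
  = (13/35)    [7993 ≡ 13 mod 35]
  = (35/13)    [QR: 13 ≡ 1 mod 4, sign kept]
  = (9/13)    [35 ≡ 9 mod 13]
  = (13/9)    [QR: 9 ≡ 1 mod 4, sign kept]
  = (4/9)    [13 ≡ 4 mod 9]
  = (1/9)    [9 ≡ 1 mod 8 ⇒ (2/9)^2 = +1]
  = 1    [(1/9) = 1]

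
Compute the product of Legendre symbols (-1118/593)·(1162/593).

By multiplicativity, (-1118·1162/593) = (-1118/593)·(1162/593).
First factor (-1118/593):
Pull out -1: (-1118/593) = (-1/593)·(1118/593). Since 593 ≡ 1 (mod 4), (-1/593) = +1. Now have (1118/593).
Reduce the numerator: 1118 ≡ 525 (mod 593), so (1118/593) = (525/593).
525 ≡ 1 (mod 4), so quadratic reciprocity gives (525/593) = (593/525). Reduce: 593 ≡ 68 (mod 525). Now have (68/525).
Factor out 2: 68 = 2^2·17. Since 525 ≡ 5 (mod 8), (2/525) = -1, and (2/525)^2 = +1. Now have (17/525).
17 ≡ 1 (mod 4), so quadratic reciprocity gives (17/525) = (525/17). Reduce: 525 ≡ 15 (mod 17). Now have (15/17).
17 ≡ 1 (mod 4), so quadratic reciprocity gives (15/17) = (17/15). Reduce: 17 ≡ 2 (mod 15). Now have (2/15).
Factor out 2: 2 = 2. Since 15 ≡ 7 (mod 8), (2/15) = +1. Now have (1/15).
(1/15) = 1. Collecting the sign factors: 1.
Second factor (1162/593):
Reduce the numerator: 1162 ≡ 569 (mod 593), so (1162/593) = (569/593).
569 ≡ 1 (mod 4), so quadratic reciprocity gives (569/593) = (593/569). Reduce: 593 ≡ 24 (mod 569). Now have (24/569).
Factor out 2: 24 = 2^3·3. Since 569 ≡ 1 (mod 8), (2/569) = +1, and (2/569)^3 = +1. Now have (3/569).
569 ≡ 1 (mod 4), so quadratic reciprocity gives (3/569) = (569/3). Reduce: 569 ≡ 2 (mod 3). Now have (2/3).
Factor out 2: 2 = 2. Since 3 ≡ 3 (mod 8), (2/3) = -1. Now have -(1/3).
(1/3) = 1. Collecting the sign factors: -1.
Product: (1)·(-1) = -1.

-1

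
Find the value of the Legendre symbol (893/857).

1

Reduce the numerator: 893 ≡ 36 (mod 857), so (893/857) = (36/857).
Factor out 2: 36 = 2^2·9. Since 857 ≡ 1 (mod 8), (2/857) = +1, and (2/857)^2 = +1. Now have (9/857).
9 ≡ 1 (mod 4), so quadratic reciprocity gives (9/857) = (857/9). Reduce: 857 ≡ 2 (mod 9). Now have (2/9).
Factor out 2: 2 = 2. Since 9 ≡ 1 (mod 8), (2/9) = +1. Now have (1/9).
(1/9) = 1. Collecting the sign factors: 1.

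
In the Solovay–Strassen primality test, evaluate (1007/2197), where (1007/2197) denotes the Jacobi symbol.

2197 ≡ 1 (mod 4), so quadratic reciprocity gives (1007/2197) = (2197/1007). Reduce: 2197 ≡ 183 (mod 1007). Now have (183/1007).
Both 183 ≡ 3 and 1007 ≡ 3 (mod 4), so reciprocity gives (183/1007) = -(1007/183). Reduce: 1007 ≡ 92 (mod 183). Now have -(92/183).
Factor out 2: 92 = 2^2·23. Since 183 ≡ 7 (mod 8), (2/183) = +1, and (2/183)^2 = +1. Now have -(23/183).
Both 23 ≡ 3 and 183 ≡ 3 (mod 4), so reciprocity gives (23/183) = -(183/23). Reduce: 183 ≡ 22 (mod 23). Now have (22/23).
Factor out 2: 22 = 2·11. Since 23 ≡ 7 (mod 8), (2/23) = +1. Now have (11/23).
Both 11 ≡ 3 and 23 ≡ 3 (mod 4), so reciprocity gives (11/23) = -(23/11). Reduce: 23 ≡ 1 (mod 11). Now have -(1/11).
(1/11) = 1. Collecting the sign factors: -1.

-1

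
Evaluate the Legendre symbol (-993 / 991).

Reduce the numerator: -993 ≡ 989 (mod 991), so (-993 / 991) = (989 / 991).
989 ≡ 1 (mod 4), so quadratic reciprocity gives (989 / 991) = (991 / 989). Reduce: 991 ≡ 2 (mod 989). Now have (2 / 989).
Factor out 2: 2 = 2. Since 989 ≡ 5 (mod 8), (2 / 989) = -1. Now have -(1 / 989).
(1 / 989) = 1. Collecting the sign factors: -1.

-1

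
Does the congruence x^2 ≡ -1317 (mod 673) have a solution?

yes

(-1317/673)
  = (29/673)    [-1317 ≡ 29 mod 673]
  = (673/29)    [QR: 29 ≡ 1 mod 4, sign kept]
  = (6/29)    [673 ≡ 6 mod 29]
  = -(3/29)    [29 ≡ 5 mod 8 ⇒ (2/29) = -1]
  = -(29/3)    [QR: 29 ≡ 1 mod 4, sign kept]
  = -(2/3)    [29 ≡ 2 mod 3]
  = (1/3)    [3 ≡ 3 mod 8 ⇒ (2/3) = -1]
  = 1    [(1/3) = 1]
The Legendre symbol is 1, so x^2 ≡ -1317 (mod 673) has solution.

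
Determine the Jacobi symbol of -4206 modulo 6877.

Pull out -1: (-4206 / 6877) = (-1 / 6877)·(4206 / 6877). Since 6877 ≡ 1 (mod 4), (-1 / 6877) = +1. Now have (4206 / 6877).
Factor out 2: 4206 = 2·2103. Since 6877 ≡ 5 (mod 8), (2 / 6877) = -1. Now have -(2103 / 6877).
6877 ≡ 1 (mod 4), so quadratic reciprocity gives (2103 / 6877) = (6877 / 2103). Reduce: 6877 ≡ 568 (mod 2103). Now have -(568 / 2103).
Factor out 2: 568 = 2^3·71. Since 2103 ≡ 7 (mod 8), (2 / 2103) = +1, and (2 / 2103)^3 = +1. Now have -(71 / 2103).
Both 71 ≡ 3 and 2103 ≡ 3 (mod 4), so reciprocity gives (71 / 2103) = -(2103 / 71). Reduce: 2103 ≡ 44 (mod 71). Now have (44 / 71).
Factor out 2: 44 = 2^2·11. Since 71 ≡ 7 (mod 8), (2 / 71) = +1, and (2 / 71)^2 = +1. Now have (11 / 71).
Both 11 ≡ 3 and 71 ≡ 3 (mod 4), so reciprocity gives (11 / 71) = -(71 / 11). Reduce: 71 ≡ 5 (mod 11). Now have -(5 / 11).
5 ≡ 1 (mod 4), so quadratic reciprocity gives (5 / 11) = (11 / 5). Reduce: 11 ≡ 1 (mod 5). Now have -(1 / 5).
(1 / 5) = 1. Collecting the sign factors: -1.

-1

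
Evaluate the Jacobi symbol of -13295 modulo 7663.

-1

(-13295|7663)
  = -(13295|7663)    [7663 ≡ 3 mod 4 ⇒ (-1|7663) = -1]
  = -(5632|7663)    [13295 ≡ 5632 mod 7663]
  = -(11|7663)    [7663 ≡ 7 mod 8 ⇒ (2|7663)^9 = +1]
  = (7663|11)    [QR: both ≡ 3 mod 4, sign flips]
  = (7|11)    [7663 ≡ 7 mod 11]
  = -(11|7)    [QR: both ≡ 3 mod 4, sign flips]
  = -(4|7)    [11 ≡ 4 mod 7]
  = -(1|7)    [7 ≡ 7 mod 8 ⇒ (2|7)^2 = +1]
  = -1    [(1|7) = 1]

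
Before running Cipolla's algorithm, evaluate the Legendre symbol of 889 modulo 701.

Reduce the numerator: 889 ≡ 188 (mod 701), so (889/701) = (188/701).
Factor out 2: 188 = 2^2·47. Since 701 ≡ 5 (mod 8), (2/701) = -1, and (2/701)^2 = +1. Now have (47/701).
701 ≡ 1 (mod 4), so quadratic reciprocity gives (47/701) = (701/47). Reduce: 701 ≡ 43 (mod 47). Now have (43/47).
Both 43 ≡ 3 and 47 ≡ 3 (mod 4), so reciprocity gives (43/47) = -(47/43). Reduce: 47 ≡ 4 (mod 43). Now have -(4/43).
Factor out 2: 4 = 2^2. Since 43 ≡ 3 (mod 8), (2/43) = -1, and (2/43)^2 = +1. Now have -(1/43).
(1/43) = 1. Collecting the sign factors: -1.

-1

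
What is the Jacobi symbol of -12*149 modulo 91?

By multiplicativity, (-12·149/91) = (-12/91)·(149/91).
First factor (-12/91):
Pull out -1: (-12/91) = (-1/91)·(12/91). Since 91 ≡ 3 (mod 4), (-1/91) = -1. Now have -(12/91).
Factor out 2: 12 = 2^2·3. Since 91 ≡ 3 (mod 8), (2/91) = -1, and (2/91)^2 = +1. Now have -(3/91).
Both 3 ≡ 3 and 91 ≡ 3 (mod 4), so reciprocity gives (3/91) = -(91/3). Reduce: 91 ≡ 1 (mod 3). Now have (1/3).
(1/3) = 1. Collecting the sign factors: 1.
Second factor (149/91):
Reduce the numerator: 149 ≡ 58 (mod 91), so (149/91) = (58/91).
Factor out 2: 58 = 2·29. Since 91 ≡ 3 (mod 8), (2/91) = -1. Now have -(29/91).
29 ≡ 1 (mod 4), so quadratic reciprocity gives (29/91) = (91/29). Reduce: 91 ≡ 4 (mod 29). Now have -(4/29).
Factor out 2: 4 = 2^2. Since 29 ≡ 5 (mod 8), (2/29) = -1, and (2/29)^2 = +1. Now have -(1/29).
(1/29) = 1. Collecting the sign factors: -1.
Product: (1)·(-1) = -1.

-1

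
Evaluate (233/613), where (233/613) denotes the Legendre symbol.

-1

(233/613)
  = (613/233)    [QR: 233 ≡ 1 mod 4, sign kept]
  = (147/233)    [613 ≡ 147 mod 233]
  = (233/147)    [QR: 233 ≡ 1 mod 4, sign kept]
  = (86/147)    [233 ≡ 86 mod 147]
  = -(43/147)    [147 ≡ 3 mod 8 ⇒ (2/147) = -1]
  = (147/43)    [QR: both ≡ 3 mod 4, sign flips]
  = (18/43)    [147 ≡ 18 mod 43]
  = -(9/43)    [43 ≡ 3 mod 8 ⇒ (2/43) = -1]
  = -(43/9)    [QR: 9 ≡ 1 mod 4, sign kept]
  = -(7/9)    [43 ≡ 7 mod 9]
  = -(9/7)    [QR: 9 ≡ 1 mod 4, sign kept]
  = -(2/7)    [9 ≡ 2 mod 7]
  = -(1/7)    [7 ≡ 7 mod 8 ⇒ (2/7) = +1]
  = -1    [(1/7) = 1]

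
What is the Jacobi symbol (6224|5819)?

1

(6224|5819)
  = (405|5819)    [6224 ≡ 405 mod 5819]
  = (5819|405)    [QR: 405 ≡ 1 mod 4, sign kept]
  = (149|405)    [5819 ≡ 149 mod 405]
  = (405|149)    [QR: 149 ≡ 1 mod 4, sign kept]
  = (107|149)    [405 ≡ 107 mod 149]
  = (149|107)    [QR: 149 ≡ 1 mod 4, sign kept]
  = (42|107)    [149 ≡ 42 mod 107]
  = -(21|107)    [107 ≡ 3 mod 8 ⇒ (2|107) = -1]
  = -(107|21)    [QR: 21 ≡ 1 mod 4, sign kept]
  = -(2|21)    [107 ≡ 2 mod 21]
  = (1|21)    [21 ≡ 5 mod 8 ⇒ (2|21) = -1]
  = 1    [(1|21) = 1]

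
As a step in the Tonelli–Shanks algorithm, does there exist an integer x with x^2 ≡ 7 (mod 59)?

Both 7 ≡ 3 and 59 ≡ 3 (mod 4), so reciprocity gives (7/59) = -(59/7). Reduce: 59 ≡ 3 (mod 7). Now have -(3/7).
Both 3 ≡ 3 and 7 ≡ 3 (mod 4), so reciprocity gives (3/7) = -(7/3). Reduce: 7 ≡ 1 (mod 3). Now have (1/3).
(1/3) = 1. Collecting the sign factors: 1.
(7/59) = 1, and 59 is prime, so 7 is a quadratic residue mod 59.

yes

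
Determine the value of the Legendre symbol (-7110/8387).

Reduce the numerator: -7110 ≡ 1277 (mod 8387), so (-7110/8387) = (1277/8387).
1277 ≡ 1 (mod 4), so quadratic reciprocity gives (1277/8387) = (8387/1277). Reduce: 8387 ≡ 725 (mod 1277). Now have (725/1277).
725 ≡ 1 (mod 4), so quadratic reciprocity gives (725/1277) = (1277/725). Reduce: 1277 ≡ 552 (mod 725). Now have (552/725).
Factor out 2: 552 = 2^3·69. Since 725 ≡ 5 (mod 8), (2/725) = -1, and (2/725)^3 = -1. Now have -(69/725).
69 ≡ 1 (mod 4), so quadratic reciprocity gives (69/725) = (725/69). Reduce: 725 ≡ 35 (mod 69). Now have -(35/69).
69 ≡ 1 (mod 4), so quadratic reciprocity gives (35/69) = (69/35). Reduce: 69 ≡ 34 (mod 35). Now have -(34/35).
Factor out 2: 34 = 2·17. Since 35 ≡ 3 (mod 8), (2/35) = -1. Now have (17/35).
17 ≡ 1 (mod 4), so quadratic reciprocity gives (17/35) = (35/17). Reduce: 35 ≡ 1 (mod 17). Now have (1/17).
(1/17) = 1. Collecting the sign factors: 1.

1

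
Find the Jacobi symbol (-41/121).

1

(-41/121)
  = (80/121)    [-41 ≡ 80 mod 121]
  = (5/121)    [121 ≡ 1 mod 8 ⇒ (2/121)^4 = +1]
  = (121/5)    [QR: 5 ≡ 1 mod 4, sign kept]
  = (1/5)    [121 ≡ 1 mod 5]
  = 1    [(1/5) = 1]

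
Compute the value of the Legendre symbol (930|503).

1

(930|503)
  = (427|503)    [930 ≡ 427 mod 503]
  = -(503|427)    [QR: both ≡ 3 mod 4, sign flips]
  = -(76|427)    [503 ≡ 76 mod 427]
  = -(19|427)    [427 ≡ 3 mod 8 ⇒ (2|427)^2 = +1]
  = (427|19)    [QR: both ≡ 3 mod 4, sign flips]
  = (9|19)    [427 ≡ 9 mod 19]
  = (19|9)    [QR: 9 ≡ 1 mod 4, sign kept]
  = (1|9)    [19 ≡ 1 mod 9]
  = 1    [(1|9) = 1]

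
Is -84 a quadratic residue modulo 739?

Pull out -1: (-84/739) = (-1/739)·(84/739). Since 739 ≡ 3 (mod 4), (-1/739) = -1. Now have -(84/739).
Factor out 2: 84 = 2^2·21. Since 739 ≡ 3 (mod 8), (2/739) = -1, and (2/739)^2 = +1. Now have -(21/739).
21 ≡ 1 (mod 4), so quadratic reciprocity gives (21/739) = (739/21). Reduce: 739 ≡ 4 (mod 21). Now have -(4/21).
Factor out 2: 4 = 2^2. Since 21 ≡ 5 (mod 8), (2/21) = -1, and (2/21)^2 = +1. Now have -(1/21).
(1/21) = 1. Collecting the sign factors: -1.
(-84/739) = -1, and 739 is prime, so -84 is not a quadratic residue mod 739.

no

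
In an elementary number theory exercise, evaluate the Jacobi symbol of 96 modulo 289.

1

Factor out 2: 96 = 2^5·3. Since 289 ≡ 1 (mod 8), (2/289) = +1, and (2/289)^5 = +1. Now have (3/289).
289 ≡ 1 (mod 4), so quadratic reciprocity gives (3/289) = (289/3). Reduce: 289 ≡ 1 (mod 3). Now have (1/3).
(1/3) = 1. Collecting the sign factors: 1.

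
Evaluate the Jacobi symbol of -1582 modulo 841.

1

(-1582/841)
  = (100/841)    [-1582 ≡ 100 mod 841]
  = (25/841)    [841 ≡ 1 mod 8 ⇒ (2/841)^2 = +1]
  = (841/25)    [QR: 25 ≡ 1 mod 4, sign kept]
  = (16/25)    [841 ≡ 16 mod 25]
  = (1/25)    [25 ≡ 1 mod 8 ⇒ (2/25)^4 = +1]
  = 1    [(1/25) = 1]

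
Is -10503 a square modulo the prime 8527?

Reduce the numerator: -10503 ≡ 6551 (mod 8527), so (-10503|8527) = (6551|8527).
Both 6551 ≡ 3 and 8527 ≡ 3 (mod 4), so reciprocity gives (6551|8527) = -(8527|6551). Reduce: 8527 ≡ 1976 (mod 6551). Now have -(1976|6551).
Factor out 2: 1976 = 2^3·247. Since 6551 ≡ 7 (mod 8), (2|6551) = +1, and (2|6551)^3 = +1. Now have -(247|6551).
Both 247 ≡ 3 and 6551 ≡ 3 (mod 4), so reciprocity gives (247|6551) = -(6551|247). Reduce: 6551 ≡ 129 (mod 247). Now have (129|247).
129 ≡ 1 (mod 4), so quadratic reciprocity gives (129|247) = (247|129). Reduce: 247 ≡ 118 (mod 129). Now have (118|129).
Factor out 2: 118 = 2·59. Since 129 ≡ 1 (mod 8), (2|129) = +1. Now have (59|129).
129 ≡ 1 (mod 4), so quadratic reciprocity gives (59|129) = (129|59). Reduce: 129 ≡ 11 (mod 59). Now have (11|59).
Both 11 ≡ 3 and 59 ≡ 3 (mod 4), so reciprocity gives (11|59) = -(59|11). Reduce: 59 ≡ 4 (mod 11). Now have -(4|11).
Factor out 2: 4 = 2^2. Since 11 ≡ 3 (mod 8), (2|11) = -1, and (2|11)^2 = +1. Now have -(1|11).
(1|11) = 1. Collecting the sign factors: -1.
The Legendre symbol is -1, so x^2 ≡ -10503 (mod 8527) has no solution.

no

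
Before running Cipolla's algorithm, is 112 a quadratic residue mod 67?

(112|67)
  = (45|67)    [112 ≡ 45 mod 67]
  = (67|45)    [QR: 45 ≡ 1 mod 4, sign kept]
  = (22|45)    [67 ≡ 22 mod 45]
  = -(11|45)    [45 ≡ 5 mod 8 ⇒ (2|45) = -1]
  = -(45|11)    [QR: 45 ≡ 1 mod 4, sign kept]
  = -(1|11)    [45 ≡ 1 mod 11]
  = -1    [(1|11) = 1]
The Legendre symbol is -1, so x^2 ≡ 112 (mod 67) has no solution.

no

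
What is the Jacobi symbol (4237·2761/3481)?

1

By multiplicativity, (4237·2761/3481) = (4237/3481)·(2761/3481).
First factor (4237/3481):
(4237/3481)
  = (756/3481)    [4237 ≡ 756 mod 3481]
  = (189/3481)    [3481 ≡ 1 mod 8 ⇒ (2/3481)^2 = +1]
  = (3481/189)    [QR: 189 ≡ 1 mod 4, sign kept]
  = (79/189)    [3481 ≡ 79 mod 189]
  = (189/79)    [QR: 189 ≡ 1 mod 4, sign kept]
  = (31/79)    [189 ≡ 31 mod 79]
  = -(79/31)    [QR: both ≡ 3 mod 4, sign flips]
  = -(17/31)    [79 ≡ 17 mod 31]
  = -(31/17)    [QR: 17 ≡ 1 mod 4, sign kept]
  = -(14/17)    [31 ≡ 14 mod 17]
  = -(7/17)    [17 ≡ 1 mod 8 ⇒ (2/17) = +1]
  = -(17/7)    [QR: 17 ≡ 1 mod 4, sign kept]
  = -(3/7)    [17 ≡ 3 mod 7]
  = (7/3)    [QR: both ≡ 3 mod 4, sign flips]
  = (1/3)    [7 ≡ 1 mod 3]
  = 1    [(1/3) = 1]
Second factor (2761/3481):
(2761/3481)
  = (3481/2761)    [QR: 2761 ≡ 1 mod 4, sign kept]
  = (720/2761)    [3481 ≡ 720 mod 2761]
  = (45/2761)    [2761 ≡ 1 mod 8 ⇒ (2/2761)^4 = +1]
  = (2761/45)    [QR: 45 ≡ 1 mod 4, sign kept]
  = (16/45)    [2761 ≡ 16 mod 45]
  = (1/45)    [45 ≡ 5 mod 8 ⇒ (2/45)^4 = +1]
  = 1    [(1/45) = 1]
Product: (1)·(1) = 1.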